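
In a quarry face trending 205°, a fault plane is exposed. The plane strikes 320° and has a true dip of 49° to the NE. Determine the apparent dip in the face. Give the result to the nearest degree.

The strike is 320° and the section trends 205°; the acute angle between them is β = 65°.
tan α = tan 49° × sin 65° = 1.1504 × 0.9063 = 1.0426
apparent dip = arctan 1.0426 = 46.19°

46°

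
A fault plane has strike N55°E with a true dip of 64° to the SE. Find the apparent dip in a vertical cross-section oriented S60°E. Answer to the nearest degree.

62°

Angle between strike (N55°E) and section (S60°E): β = 65°.
tan α = tan 64° × sin 65° = 2.0503 × 0.9063 = 1.8582
α = arctan(1.8582) = 61.71°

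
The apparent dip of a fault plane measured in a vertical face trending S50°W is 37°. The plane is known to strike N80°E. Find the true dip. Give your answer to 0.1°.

β = acute angle between strike N80°E and section S50°W = 30°.
tan(true dip) = tan 37° / sin 30° = 1.5071
true dip = arctan 1.5071 = 56.43°

56.4°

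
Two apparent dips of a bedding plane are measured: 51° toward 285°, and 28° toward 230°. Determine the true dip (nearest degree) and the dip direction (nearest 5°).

Each apparent-dip line lies in the plane. As unit vectors (x east, y north, z up), v₁ plunges 51°→285° and v₂ plunges 28°→230°.
Cross product v₁ × v₂ gives the pole to the plane: n ∝ (-0.518, 0.240, 0.455).
Dip δ = arctan(|n_h|/n_z) = arctan(0.571/0.455) = 51.4°.
Dip direction = azimuth of (n_x, n_y) = atan2(-0.518, 0.240) = 295°.

true dip 51°, dip direction 295°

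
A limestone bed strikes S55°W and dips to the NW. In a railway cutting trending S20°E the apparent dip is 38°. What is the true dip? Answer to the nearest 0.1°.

β = acute angle between strike S55°W and section S20°E = 75°.
tan δ = tan α / sin β = tan 38° / sin 75° = 0.7813 / 0.9659 = 0.8088
true dip = arctan 0.8088 = 38.97°

39.0°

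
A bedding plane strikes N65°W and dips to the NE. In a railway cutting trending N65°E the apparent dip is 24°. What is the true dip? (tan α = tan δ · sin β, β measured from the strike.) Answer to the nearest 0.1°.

β = acute angle between strike N65°W and section N65°E = 50°.
tan(true dip) = tan 24° / sin 50° = 0.5812
δ = arctan(0.5812) = 30.17°

30.2°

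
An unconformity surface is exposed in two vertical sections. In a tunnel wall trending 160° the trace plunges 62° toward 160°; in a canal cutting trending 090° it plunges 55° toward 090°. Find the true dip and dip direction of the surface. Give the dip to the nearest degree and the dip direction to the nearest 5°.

true dip 64°, dip direction 135°

Represent each trace as a vector plunging at its apparent dip toward its trend (east-north-up frame): v₁ = (0.161, -0.441, -0.883), v₂ = (0.574, 0.000, -0.819).
The plane normal is n = v₁ × v₂ ∝ (0.361, -0.375, 0.253).
tan δ = √(n_x²+n_y²)/n_z = 0.521/0.253, so δ = 64.1°.
Dip direction = atan2(0.361, -0.375) = 136° (azimuth of n's horizontal projection).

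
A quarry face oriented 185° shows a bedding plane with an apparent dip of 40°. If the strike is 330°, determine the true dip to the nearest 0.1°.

55.6°

β = acute angle between strike 330° and section 185° = 35°.
tan δ = tan α / sin β = tan 40° / sin 35° = 0.8391 / 0.5736 = 1.4629
true dip = arctan 1.4629 = 55.64°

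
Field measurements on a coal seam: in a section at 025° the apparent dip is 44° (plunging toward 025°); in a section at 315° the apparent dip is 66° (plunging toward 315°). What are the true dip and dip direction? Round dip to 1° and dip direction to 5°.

Each apparent-dip line lies in the plane. As unit vectors (x east, y north, z up), v₁ plunges 44°→025° and v₂ plunges 66°→315°.
Cross product v₁ × v₂ gives the pole to the plane: n ∝ (-0.396, 0.478, 0.275).
Dip δ = arctan(|n_h|/n_z) = arctan(0.620/0.275) = 66.1°.
Dip direction = azimuth of (n_x, n_y) = atan2(-0.396, 0.478) = 320°.

true dip 66°, dip direction 320°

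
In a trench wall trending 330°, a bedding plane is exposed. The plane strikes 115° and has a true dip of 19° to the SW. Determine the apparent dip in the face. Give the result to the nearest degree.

11°

The section lies 35° from the strike.
tan α = tan 19° × sin 35° = 0.3443 × 0.5736 = 0.1975
α = arctan(0.1975) = 11.17°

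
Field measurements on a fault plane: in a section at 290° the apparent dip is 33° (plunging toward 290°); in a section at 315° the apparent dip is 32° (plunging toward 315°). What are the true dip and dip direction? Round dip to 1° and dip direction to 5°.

Represent each trace as a vector plunging at its apparent dip toward its trend (east-north-up frame): v₁ = (-0.788, 0.287, -0.545), v₂ = (-0.600, 0.600, -0.530).
Cross product v₁ × v₂ gives the pole to the plane: n ∝ (-0.175, 0.091, 0.301).
tan δ = √(n_x²+n_y²)/n_z = 0.197/0.301, so δ = 33.2°.
The horizontal component of n points toward azimuth atan2(n_x, n_y) = 298°, the dip direction.

true dip 33°, dip direction 300°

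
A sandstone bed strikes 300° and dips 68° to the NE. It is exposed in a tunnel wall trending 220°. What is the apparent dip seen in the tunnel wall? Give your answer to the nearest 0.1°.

67.7°

Angle between strike (300°) and section (220°): β = 80°.
tan(apparent dip) = tan 68° · sin 80° = 2.4375
apparent dip = arctan 2.4375 = 67.69°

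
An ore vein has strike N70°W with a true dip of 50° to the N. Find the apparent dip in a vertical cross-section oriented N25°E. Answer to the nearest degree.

Angle between strike (N70°W) and section (N25°E): β = 85°.
tan(apparent dip) = tan 50° · sin 85° = 1.1872
α = arctan(1.1872) = 49.89°

50°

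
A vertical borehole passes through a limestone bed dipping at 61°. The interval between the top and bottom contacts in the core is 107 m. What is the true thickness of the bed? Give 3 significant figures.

True thickness t = h · cos(dip) = 107 × cos 61°
t = 107 × 0.4848 = 51.875 m

51.9 m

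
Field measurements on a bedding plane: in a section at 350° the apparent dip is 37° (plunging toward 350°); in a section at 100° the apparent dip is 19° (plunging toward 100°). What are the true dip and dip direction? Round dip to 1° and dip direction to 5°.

true dip 45°, dip direction 030°

The two traces are lines in the plane: v₁ = (sin 350°·cos 37°, cos 350°·cos 37°, −sin 37°), v₂ = (sin 100°·cos 19°, cos 100°·cos 19°, −sin 19°).
The plane normal is n = v₁ × v₂ ∝ (0.355, 0.606, 0.710).
True dip = arccos(n_z / |n|) = arccos(0.7110) = 44.7°.
The horizontal component of n points toward azimuth atan2(n_x, n_y) = 30°, the dip direction.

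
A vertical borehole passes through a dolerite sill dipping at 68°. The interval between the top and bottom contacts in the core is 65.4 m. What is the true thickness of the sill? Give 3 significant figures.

True thickness t = h · cos(dip) = 65.4 × cos 68°
t = 65.4 × 0.3746 = 24.499 m

24.5 m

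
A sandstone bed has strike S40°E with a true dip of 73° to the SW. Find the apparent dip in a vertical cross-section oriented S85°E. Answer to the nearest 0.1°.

66.6°

The strike is S40°E and the section trends S85°E; the acute angle between them is β = 45°.
tan(apparent dip) = tan 73° · sin 45° = 2.3128
apparent dip = arctan 2.3128 = 66.62°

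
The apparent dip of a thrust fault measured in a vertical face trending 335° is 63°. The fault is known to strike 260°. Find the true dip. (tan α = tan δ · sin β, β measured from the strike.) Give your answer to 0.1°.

β = acute angle between strike 260° and section 335° = 75°.
tan(true dip) = tan 63° / sin 75° = 2.0318
true dip = arctan 2.0318 = 63.80°

63.8°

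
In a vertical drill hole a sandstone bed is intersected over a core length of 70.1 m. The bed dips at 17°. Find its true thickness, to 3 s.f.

67.0 m

True thickness t = h · cos(dip) = 70.1 × cos 17°
t = 70.1 × 0.9563 = 67.037 m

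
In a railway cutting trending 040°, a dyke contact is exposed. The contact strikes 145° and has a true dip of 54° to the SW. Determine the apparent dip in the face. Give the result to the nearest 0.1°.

53.1°

The strike is 145° and the section trends 040°; the acute angle between them is β = 75°.
tan(apparent dip) = tan 54° · sin 75° = 1.3295
α = arctan(1.3295) = 53.05°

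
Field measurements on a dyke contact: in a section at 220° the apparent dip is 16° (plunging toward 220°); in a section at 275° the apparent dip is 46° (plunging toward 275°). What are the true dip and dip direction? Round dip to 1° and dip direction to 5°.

Each apparent-dip line lies in the plane. As unit vectors (x east, y north, z up), v₁ plunges 16°→220° and v₂ plunges 46°→275°.
Cross product v₁ × v₂ gives the pole to the plane: n ∝ (-0.546, 0.254, 0.547).
Dip δ = arctan(|n_h|/n_z) = arctan(0.602/0.547) = 47.8°.
Dip direction = azimuth of (n_x, n_y) = atan2(-0.546, 0.254) = 295°.

true dip 48°, dip direction 295°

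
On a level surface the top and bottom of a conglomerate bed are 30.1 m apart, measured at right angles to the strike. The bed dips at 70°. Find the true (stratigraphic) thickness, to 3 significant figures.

True thickness t = w · sin(dip) = 30.1 × sin 70°
t = 30.1 × 0.9397 = 28.285 m

28.3 m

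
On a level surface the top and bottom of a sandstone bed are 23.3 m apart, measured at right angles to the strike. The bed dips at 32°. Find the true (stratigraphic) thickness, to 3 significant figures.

12.3 m

True thickness t = w · sin(dip) = 23.3 × sin 32°
t = 23.3 × 0.5299 = 12.347 m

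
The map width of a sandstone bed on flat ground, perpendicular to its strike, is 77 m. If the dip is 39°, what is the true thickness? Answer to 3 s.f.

48.5 m

True thickness t = w · sin(dip) = 77 × sin 39°
t = 77 × 0.6293 = 48.458 m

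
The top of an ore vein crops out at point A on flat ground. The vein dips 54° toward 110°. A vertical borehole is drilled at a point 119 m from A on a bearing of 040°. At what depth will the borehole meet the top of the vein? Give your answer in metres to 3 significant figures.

The hole lies 70° from the dip direction, so the down-dip offset is 119 × cos 70° = 40.70 m.
Depth = down-dip offset × tan(dip) = 40.70 × tan 54° = 40.70 × 1.3764
Depth = 56.02 m

56.0 m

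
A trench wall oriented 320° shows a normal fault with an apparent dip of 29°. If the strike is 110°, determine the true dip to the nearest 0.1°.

The section is 30° from the strike.
tan δ = tan α / sin β = tan 29° / sin 30° = 0.5543 / 0.5000 = 1.1086
δ = arctan(1.1086) = 47.95°

47.9°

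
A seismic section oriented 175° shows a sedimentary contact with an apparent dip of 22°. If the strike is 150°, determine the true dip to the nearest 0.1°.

43.7°

β = acute angle between strike 150° and section 175° = 25°.
tan δ = tan α / sin β = tan 22° / sin 25° = 0.4040 / 0.4226 = 0.9560
true dip = arctan 0.9560 = 43.71°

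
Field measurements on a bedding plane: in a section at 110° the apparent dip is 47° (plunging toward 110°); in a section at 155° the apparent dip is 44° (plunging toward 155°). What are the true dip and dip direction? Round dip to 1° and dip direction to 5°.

true dip 48°, dip direction 125°

Represent each trace as a vector plunging at its apparent dip toward its trend (east-north-up frame): v₁ = (0.641, -0.233, -0.731), v₂ = (0.304, -0.652, -0.695).
n = v₁ × v₂ = (0.315, -0.223, 0.347) (taken with n_z > 0).
tan δ = √(n_x²+n_y²)/n_z = 0.386/0.347, so δ = 48.0°.
Dip direction = atan2(0.315, -0.223) = 125° (azimuth of n's horizontal projection).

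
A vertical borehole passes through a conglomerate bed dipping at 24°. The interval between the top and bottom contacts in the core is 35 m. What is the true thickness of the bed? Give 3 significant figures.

True thickness t = h · cos(dip) = 35 × cos 24°
t = 35 × 0.9135 = 31.974 m

32.0 m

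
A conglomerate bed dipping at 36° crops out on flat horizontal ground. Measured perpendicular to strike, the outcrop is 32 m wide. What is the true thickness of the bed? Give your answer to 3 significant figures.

True thickness t = w · sin(dip) = 32 × sin 36°
t = 32 × 0.5878 = 18.809 m

18.8 m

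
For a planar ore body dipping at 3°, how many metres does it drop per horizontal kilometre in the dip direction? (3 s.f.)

52.4 m

drop per km = 1000 × tan 3° = 1000 × 0.0524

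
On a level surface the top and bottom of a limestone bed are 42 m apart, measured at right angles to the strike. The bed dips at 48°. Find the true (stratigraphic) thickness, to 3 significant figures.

True thickness t = w · sin(dip) = 42 × sin 48°
t = 42 × 0.7431 = 31.212 m

31.2 m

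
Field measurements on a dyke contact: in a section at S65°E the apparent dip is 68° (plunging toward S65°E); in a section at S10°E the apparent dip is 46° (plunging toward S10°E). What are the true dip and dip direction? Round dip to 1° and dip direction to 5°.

Each apparent-dip line lies in the plane. As unit vectors (x east, y north, z up), v₁ plunges 68°→S65°E and v₂ plunges 46°→S10°E.
Cross product v₁ × v₂ gives the pole to the plane: n ∝ (0.520, -0.132, 0.213).
Dip δ = arctan(|n_h|/n_z) = arctan(0.537/0.213) = 68.3°.
Dip direction = azimuth of (n_x, n_y) = atan2(0.520, -0.132) = 104°.

true dip 68°, dip direction 105°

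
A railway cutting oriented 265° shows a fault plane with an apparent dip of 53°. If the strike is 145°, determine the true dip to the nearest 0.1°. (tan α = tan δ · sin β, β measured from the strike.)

56.9°

The section is 60° from the strike.
tan(true dip) = tan 53° / sin 60° = 1.5323
δ = arctan(1.5323) = 56.87°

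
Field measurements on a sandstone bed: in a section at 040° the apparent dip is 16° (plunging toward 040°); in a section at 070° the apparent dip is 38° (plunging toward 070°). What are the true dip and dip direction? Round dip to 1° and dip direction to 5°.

Represent each trace as a vector plunging at its apparent dip toward its trend (east-north-up frame): v₁ = (0.618, 0.736, -0.276), v₂ = (0.740, 0.270, -0.616).
The plane normal is n = v₁ × v₂ ∝ (0.379, -0.176, 0.379).
Dip δ = arctan(|n_h|/n_z) = arctan(0.418/0.379) = 47.8°.
The horizontal component of n points toward azimuth atan2(n_x, n_y) = 115°, the dip direction.

true dip 48°, dip direction 115°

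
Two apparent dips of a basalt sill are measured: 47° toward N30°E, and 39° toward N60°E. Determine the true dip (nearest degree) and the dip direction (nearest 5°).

true dip 48°, dip direction 015°

Represent each trace as a vector plunging at its apparent dip toward its trend (east-north-up frame): v₁ = (0.341, 0.591, -0.731), v₂ = (0.673, 0.389, -0.629).
Cross product v₁ × v₂ gives the pole to the plane: n ∝ (0.088, 0.278, 0.265).
tan δ = √(n_x²+n_y²)/n_z = 0.291/0.265, so δ = 47.7°.
Dip direction = atan2(0.088, 0.278) = 17° (azimuth of n's horizontal projection).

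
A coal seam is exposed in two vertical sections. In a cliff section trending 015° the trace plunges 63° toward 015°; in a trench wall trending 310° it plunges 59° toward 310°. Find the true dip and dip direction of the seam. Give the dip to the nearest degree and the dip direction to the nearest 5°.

Represent each trace as a vector plunging at its apparent dip toward its trend (east-north-up frame): v₁ = (0.118, 0.439, -0.891), v₂ = (-0.395, 0.331, -0.857).
n = v₁ × v₂ = (-0.081, 0.452, 0.212) (taken with n_z > 0).
Dip δ = arctan(|n_h|/n_z) = arctan(0.459/0.212) = 65.2°.
The horizontal component of n points toward azimuth atan2(n_x, n_y) = 350°, the dip direction.

true dip 65°, dip direction 350°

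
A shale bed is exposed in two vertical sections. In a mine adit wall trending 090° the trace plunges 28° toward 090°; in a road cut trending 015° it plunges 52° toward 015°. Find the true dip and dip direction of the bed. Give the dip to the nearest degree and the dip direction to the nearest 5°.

Represent each trace as a vector plunging at its apparent dip toward its trend (east-north-up frame): v₁ = (0.883, 0.000, -0.469), v₂ = (0.159, 0.595, -0.788).
The plane normal is n = v₁ × v₂ ∝ (0.279, 0.621, 0.525).
tan δ = √(n_x²+n_y²)/n_z = 0.681/0.525, so δ = 52.4°.
The horizontal component of n points toward azimuth atan2(n_x, n_y) = 24°, the dip direction.

true dip 52°, dip direction 025°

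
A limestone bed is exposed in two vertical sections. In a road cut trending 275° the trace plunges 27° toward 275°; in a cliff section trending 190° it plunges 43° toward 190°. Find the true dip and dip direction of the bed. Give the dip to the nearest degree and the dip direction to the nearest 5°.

true dip 46°, dip direction 215°

Represent each trace as a vector plunging at its apparent dip toward its trend (east-north-up frame): v₁ = (-0.888, 0.078, -0.454), v₂ = (-0.127, -0.720, -0.682).
The plane normal is n = v₁ × v₂ ∝ (-0.380, -0.548, 0.649).
True dip = arccos(n_z / |n|) = arccos(0.6977) = 45.8°.
Dip direction = atan2(-0.380, -0.548) = 215° (azimuth of n's horizontal projection).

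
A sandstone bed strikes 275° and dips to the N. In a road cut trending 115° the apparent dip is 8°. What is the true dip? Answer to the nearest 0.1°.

22.3°

The section is 20° from the strike.
tan δ = tan α / sin β = tan 8° / sin 20° = 0.1405 / 0.3420 = 0.4109
δ = arctan(0.4109) = 22.34°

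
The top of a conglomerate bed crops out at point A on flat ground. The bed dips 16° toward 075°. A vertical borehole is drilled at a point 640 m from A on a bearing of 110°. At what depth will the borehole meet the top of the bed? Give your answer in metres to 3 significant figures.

The hole lies 35° from the dip direction, so the down-dip offset is 640 × cos 35° = 524.26 m.
Depth = down-dip offset × tan(dip) = 524.26 × tan 16° = 524.26 × 0.2867
Depth = 150.33 m

150 m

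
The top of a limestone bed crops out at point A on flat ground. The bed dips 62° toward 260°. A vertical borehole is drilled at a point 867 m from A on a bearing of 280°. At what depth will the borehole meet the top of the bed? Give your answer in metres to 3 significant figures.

The hole lies 20° from the dip direction, so the down-dip offset is 867 × cos 20° = 814.71 m.
Depth = down-dip offset × tan(dip) = 814.71 × tan 62° = 814.71 × 1.8807
Depth = 1532.25 m

1530 m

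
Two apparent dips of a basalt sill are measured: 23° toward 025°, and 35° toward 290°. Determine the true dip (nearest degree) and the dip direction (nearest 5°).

The two traces are lines in the plane: v₁ = (sin 25°·cos 23°, cos 25°·cos 23°, −sin 23°), v₂ = (sin 290°·cos 35°, cos 290°·cos 35°, −sin 35°).
The plane normal is n = v₁ × v₂ ∝ (-0.369, 0.524, 0.751).
tan δ = √(n_x²+n_y²)/n_z = 0.641/0.751, so δ = 40.5°.
Dip direction = azimuth of (n_x, n_y) = atan2(-0.369, 0.524) = 325°.

true dip 40°, dip direction 325°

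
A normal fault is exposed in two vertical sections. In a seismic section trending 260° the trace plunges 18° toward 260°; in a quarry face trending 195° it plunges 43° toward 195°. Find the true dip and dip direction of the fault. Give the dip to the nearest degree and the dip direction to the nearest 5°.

The two traces are lines in the plane: v₁ = (sin 260°·cos 18°, cos 260°·cos 18°, −sin 18°), v₂ = (sin 195°·cos 43°, cos 195°·cos 43°, −sin 43°).
n = v₁ × v₂ = (-0.106, -0.580, 0.630) (taken with n_z > 0).
True dip = arccos(n_z / |n|) = arccos(0.7302) = 43.1°.
The horizontal component of n points toward azimuth atan2(n_x, n_y) = 190°, the dip direction.

true dip 43°, dip direction 190°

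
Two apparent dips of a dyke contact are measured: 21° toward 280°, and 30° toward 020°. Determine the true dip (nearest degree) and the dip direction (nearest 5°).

true dip 37°, dip direction 340°

The two traces are lines in the plane: v₁ = (sin 280°·cos 21°, cos 280°·cos 21°, −sin 21°), v₂ = (sin 20°·cos 30°, cos 20°·cos 30°, −sin 30°).
The plane normal is n = v₁ × v₂ ∝ (-0.211, 0.566, 0.796).
tan δ = √(n_x²+n_y²)/n_z = 0.604/0.796, so δ = 37.2°.
The horizontal component of n points toward azimuth atan2(n_x, n_y) = 340°, the dip direction.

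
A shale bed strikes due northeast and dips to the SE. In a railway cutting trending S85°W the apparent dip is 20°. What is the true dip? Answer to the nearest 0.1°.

29.5°

β = acute angle between strike due northeast and section S85°W = 40°.
tan δ = tan α / sin β = tan 20° / sin 40° = 0.3640 / 0.6428 = 0.5662
true dip = arctan 0.5662 = 29.52°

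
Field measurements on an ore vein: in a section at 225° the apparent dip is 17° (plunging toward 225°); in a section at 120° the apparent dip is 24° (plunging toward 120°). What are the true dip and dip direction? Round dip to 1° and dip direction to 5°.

The two traces are lines in the plane: v₁ = (sin 225°·cos 17°, cos 225°·cos 17°, −sin 17°), v₂ = (sin 120°·cos 24°, cos 120°·cos 24°, −sin 24°).
Cross product v₁ × v₂ gives the pole to the plane: n ∝ (0.141, -0.506, 0.844).
Dip δ = arctan(|n_h|/n_z) = arctan(0.526/0.844) = 31.9°.
The horizontal component of n points toward azimuth atan2(n_x, n_y) = 164°, the dip direction.

true dip 32°, dip direction 165°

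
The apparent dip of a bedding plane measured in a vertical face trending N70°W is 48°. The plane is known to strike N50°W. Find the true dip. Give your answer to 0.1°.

72.9°

The section is 20° from the strike.
tan δ = tan α / sin β = tan 48° / sin 20° = 1.1106 / 0.3420 = 3.2472
δ = arctan(3.2472) = 72.88°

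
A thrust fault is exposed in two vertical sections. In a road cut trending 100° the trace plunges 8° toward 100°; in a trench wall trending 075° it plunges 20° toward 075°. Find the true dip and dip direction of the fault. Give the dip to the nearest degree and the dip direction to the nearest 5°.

true dip 30°, dip direction 025°

Represent each trace as a vector plunging at its apparent dip toward its trend (east-north-up frame): v₁ = (0.975, -0.172, -0.139), v₂ = (0.908, 0.243, -0.342).
Cross product v₁ × v₂ gives the pole to the plane: n ∝ (0.093, 0.207, 0.393).
Dip δ = arctan(|n_h|/n_z) = arctan(0.227/0.393) = 30.0°.
The horizontal component of n points toward azimuth atan2(n_x, n_y) = 24°, the dip direction.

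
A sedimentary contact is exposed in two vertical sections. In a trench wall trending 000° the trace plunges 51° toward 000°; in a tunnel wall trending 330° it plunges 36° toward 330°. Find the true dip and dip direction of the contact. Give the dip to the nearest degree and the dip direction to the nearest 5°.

Represent each trace as a vector plunging at its apparent dip toward its trend (east-north-up frame): v₁ = (0.000, 0.629, -0.777), v₂ = (-0.405, 0.701, -0.588).
Cross product v₁ × v₂ gives the pole to the plane: n ∝ (0.175, 0.314, 0.255).
True dip = arccos(n_z / |n|) = arccos(0.5778) = 54.7°.
The horizontal component of n points toward azimuth atan2(n_x, n_y) = 29°, the dip direction.

true dip 55°, dip direction 030°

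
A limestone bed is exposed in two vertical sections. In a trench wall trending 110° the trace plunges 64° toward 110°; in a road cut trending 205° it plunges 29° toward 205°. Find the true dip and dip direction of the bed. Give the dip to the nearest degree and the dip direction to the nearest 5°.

Represent each trace as a vector plunging at its apparent dip toward its trend (east-north-up frame): v₁ = (0.412, -0.150, -0.899), v₂ = (-0.370, -0.793, -0.485).
n = v₁ × v₂ = (0.640, -0.532, 0.382) (taken with n_z > 0).
tan δ = √(n_x²+n_y²)/n_z = 0.832/0.382, so δ = 65.3°.
Dip direction = azimuth of (n_x, n_y) = atan2(0.640, -0.532) = 130°.

true dip 65°, dip direction 130°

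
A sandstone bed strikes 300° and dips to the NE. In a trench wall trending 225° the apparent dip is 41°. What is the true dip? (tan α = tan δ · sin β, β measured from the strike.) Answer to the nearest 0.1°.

β = acute angle between strike 300° and section 225° = 75°.
tan(true dip) = tan 41° / sin 75° = 0.9000
true dip = arctan 0.9000 = 41.99°

42.0°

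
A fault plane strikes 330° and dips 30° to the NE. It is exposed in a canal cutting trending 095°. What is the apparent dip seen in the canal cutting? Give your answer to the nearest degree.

25°

The section lies 55° from the strike.
tan(apparent dip) = tan 30° · sin 55° = 0.4729
α = arctan(0.4729) = 25.31°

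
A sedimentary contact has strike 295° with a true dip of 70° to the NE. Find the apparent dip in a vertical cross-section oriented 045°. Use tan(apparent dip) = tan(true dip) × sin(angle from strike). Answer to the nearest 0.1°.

Angle between strike (295°) and section (045°): β = 70°.
tan α = tan 70° × sin 70° = 2.7475 × 0.9397 = 2.5818
α = arctan(2.5818) = 68.83°

68.8°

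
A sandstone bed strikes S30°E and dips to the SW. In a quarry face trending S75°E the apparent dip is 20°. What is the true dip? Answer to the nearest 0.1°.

β = acute angle between strike S30°E and section S75°E = 45°.
tan(true dip) = tan 20° / sin 45° = 0.5147
true dip = arctan 0.5147 = 27.24°

27.2°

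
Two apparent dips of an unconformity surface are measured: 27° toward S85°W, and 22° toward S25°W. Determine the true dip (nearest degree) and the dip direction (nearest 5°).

Represent each trace as a vector plunging at its apparent dip toward its trend (east-north-up frame): v₁ = (-0.888, -0.078, -0.454), v₂ = (-0.392, -0.840, -0.375).
Cross product v₁ × v₂ gives the pole to the plane: n ∝ (-0.352, -0.155, 0.715).
True dip = arccos(n_z / |n|) = arccos(0.8807) = 28.3°.
The horizontal component of n points toward azimuth atan2(n_x, n_y) = 246°, the dip direction.

true dip 28°, dip direction 245°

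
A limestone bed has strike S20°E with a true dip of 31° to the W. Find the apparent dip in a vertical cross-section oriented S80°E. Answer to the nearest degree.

The section lies 60° from the strike.
tan(apparent dip) = tan 31° · sin 60° = 0.5204
α = arctan(0.5204) = 27.49°

27°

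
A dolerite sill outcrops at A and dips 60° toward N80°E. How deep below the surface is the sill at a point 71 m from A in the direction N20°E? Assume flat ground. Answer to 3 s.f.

The hole lies 60° from the dip direction, so the down-dip offset is 71 × cos 60° = 35.50 m.
Depth = down-dip offset × tan(dip) = 35.50 × tan 60° = 35.50 × 1.7321
Depth = 61.49 m

61.5 m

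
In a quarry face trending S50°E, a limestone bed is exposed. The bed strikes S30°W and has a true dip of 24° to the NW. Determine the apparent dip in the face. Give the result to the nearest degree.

24°

The strike is S30°W and the section trends S50°E; the acute angle between them is β = 80°.
tan α = tan 24° × sin 80° = 0.4452 × 0.9848 = 0.4385
apparent dip = arctan 0.4385 = 23.68°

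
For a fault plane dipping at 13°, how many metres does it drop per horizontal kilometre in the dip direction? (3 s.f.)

231 m

drop per km = 1000 × tan 13° = 1000 × 0.2309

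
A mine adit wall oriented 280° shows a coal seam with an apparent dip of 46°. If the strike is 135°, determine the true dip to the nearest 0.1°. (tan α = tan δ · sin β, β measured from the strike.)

61.0°

β = acute angle between strike 135° and section 280° = 35°.
tan δ = tan α / sin β = tan 46° / sin 35° = 1.0355 / 0.5736 = 1.8054
δ = arctan(1.8054) = 61.02°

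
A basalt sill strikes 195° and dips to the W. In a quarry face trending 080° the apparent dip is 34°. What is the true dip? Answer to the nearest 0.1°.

36.7°

The section is 65° from the strike.
tan δ = tan α / sin β = tan 34° / sin 65° = 0.6745 / 0.9063 = 0.7442
δ = arctan(0.7442) = 36.66°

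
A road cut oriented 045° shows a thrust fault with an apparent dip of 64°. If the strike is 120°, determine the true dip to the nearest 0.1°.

64.8°

β = acute angle between strike 120° and section 045° = 75°.
tan δ = tan α / sin β = tan 64° / sin 75° = 2.0503 / 0.9659 = 2.1226
true dip = arctan 2.1226 = 64.77°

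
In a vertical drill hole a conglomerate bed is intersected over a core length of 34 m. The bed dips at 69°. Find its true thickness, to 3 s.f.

12.2 m

True thickness t = h · cos(dip) = 34 × cos 69°
t = 34 × 0.3584 = 12.185 m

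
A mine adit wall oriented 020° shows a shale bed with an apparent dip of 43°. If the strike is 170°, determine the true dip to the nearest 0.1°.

β = acute angle between strike 170° and section 020° = 30°.
tan(true dip) = tan 43° / sin 30° = 1.8650
δ = arctan(1.8650) = 61.80°

61.8°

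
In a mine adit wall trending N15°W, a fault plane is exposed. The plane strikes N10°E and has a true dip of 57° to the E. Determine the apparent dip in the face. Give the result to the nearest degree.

33°

The section lies 25° from the strike.
tan α = tan 57° × sin 25° = 1.5399 × 0.4226 = 0.6508
apparent dip = arctan 0.6508 = 33.06°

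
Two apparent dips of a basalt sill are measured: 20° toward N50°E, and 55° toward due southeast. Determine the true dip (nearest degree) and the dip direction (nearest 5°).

Represent each trace as a vector plunging at its apparent dip toward its trend (east-north-up frame): v₁ = (0.720, 0.604, -0.342), v₂ = (0.406, -0.406, -0.819).
Cross product v₁ × v₂ gives the pole to the plane: n ∝ (0.634, -0.451, 0.537).
Dip δ = arctan(|n_h|/n_z) = arctan(0.778/0.537) = 55.4°.
The horizontal component of n points toward azimuth atan2(n_x, n_y) = 125°, the dip direction.

true dip 55°, dip direction 125°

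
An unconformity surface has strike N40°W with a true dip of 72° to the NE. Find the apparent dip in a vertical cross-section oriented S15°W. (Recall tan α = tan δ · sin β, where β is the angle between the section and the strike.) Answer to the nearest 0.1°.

68.4°

Angle between strike (N40°W) and section (S15°W): β = 55°.
tan α = tan 72° × sin 55° = 3.0777 × 0.8192 = 2.5211
apparent dip = arctan 2.5211 = 68.36°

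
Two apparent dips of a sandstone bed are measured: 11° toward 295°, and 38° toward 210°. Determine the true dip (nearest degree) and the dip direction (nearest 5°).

Each apparent-dip line lies in the plane. As unit vectors (x east, y north, z up), v₁ plunges 11°→295° and v₂ plunges 38°→210°.
n = v₁ × v₂ = (-0.386, -0.473, 0.771) (taken with n_z > 0).
True dip = arccos(n_z / |n|) = arccos(0.7841) = 38.4°.
The horizontal component of n points toward azimuth atan2(n_x, n_y) = 219°, the dip direction.

true dip 38°, dip direction 220°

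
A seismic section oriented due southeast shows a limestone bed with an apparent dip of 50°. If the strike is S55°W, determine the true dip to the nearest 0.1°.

The section is 80° from the strike.
tan(true dip) = tan 50° / sin 80° = 1.2101
δ = arctan(1.2101) = 50.43°

50.4°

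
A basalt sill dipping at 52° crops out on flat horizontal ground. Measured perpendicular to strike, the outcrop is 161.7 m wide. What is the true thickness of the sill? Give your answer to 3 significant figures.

True thickness t = w · sin(dip) = 161.7 × sin 52°
t = 161.7 × 0.7880 = 127.421 m

127 m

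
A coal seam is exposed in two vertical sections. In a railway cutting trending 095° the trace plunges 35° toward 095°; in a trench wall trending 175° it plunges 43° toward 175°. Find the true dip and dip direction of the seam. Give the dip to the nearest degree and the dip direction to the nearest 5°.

Represent each trace as a vector plunging at its apparent dip toward its trend (east-north-up frame): v₁ = (0.816, -0.071, -0.574), v₂ = (0.064, -0.729, -0.682).
The plane normal is n = v₁ × v₂ ∝ (0.369, -0.520, 0.590).
Dip δ = arctan(|n_h|/n_z) = arctan(0.638/0.590) = 47.2°.
The horizontal component of n points toward azimuth atan2(n_x, n_y) = 145°, the dip direction.

true dip 47°, dip direction 145°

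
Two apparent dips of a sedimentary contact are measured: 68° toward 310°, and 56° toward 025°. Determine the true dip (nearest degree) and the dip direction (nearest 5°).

Represent each trace as a vector plunging at its apparent dip toward its trend (east-north-up frame): v₁ = (-0.287, 0.241, -0.927), v₂ = (0.236, 0.507, -0.829).
n = v₁ × v₂ = (-0.270, 0.457, 0.202) (taken with n_z > 0).
Dip δ = arctan(|n_h|/n_z) = arctan(0.531/0.202) = 69.1°.
The horizontal component of n points toward azimuth atan2(n_x, n_y) = 329°, the dip direction.

true dip 69°, dip direction 330°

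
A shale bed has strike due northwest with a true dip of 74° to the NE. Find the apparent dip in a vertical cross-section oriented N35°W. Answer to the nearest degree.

The section lies 10° from the strike.
tan α = tan 74° × sin 10° = 3.4874 × 0.1736 = 0.6056
α = arctan(0.6056) = 31.20°

31°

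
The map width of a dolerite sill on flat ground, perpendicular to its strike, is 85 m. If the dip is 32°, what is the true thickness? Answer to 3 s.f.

True thickness t = w · sin(dip) = 85 × sin 32°
t = 85 × 0.5299 = 45.043 m

45.0 m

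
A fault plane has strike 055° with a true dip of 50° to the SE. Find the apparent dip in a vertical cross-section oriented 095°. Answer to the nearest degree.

37°

The section lies 40° from the strike.
tan α = tan 50° × sin 40° = 1.1918 × 0.6428 = 0.7660
apparent dip = arctan 0.7660 = 37.45°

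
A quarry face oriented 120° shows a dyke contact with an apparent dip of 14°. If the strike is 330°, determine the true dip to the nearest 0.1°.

The section is 30° from the strike.
tan δ = tan α / sin β = tan 14° / sin 30° = 0.2493 / 0.5000 = 0.4987
δ = arctan(0.4987) = 26.50°

26.5°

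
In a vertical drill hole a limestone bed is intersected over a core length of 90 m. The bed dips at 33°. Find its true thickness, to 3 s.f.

75.5 m

True thickness t = h · cos(dip) = 90 × cos 33°
t = 90 × 0.8387 = 75.480 m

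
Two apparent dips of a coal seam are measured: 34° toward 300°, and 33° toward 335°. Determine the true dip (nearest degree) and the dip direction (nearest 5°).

Represent each trace as a vector plunging at its apparent dip toward its trend (east-north-up frame): v₁ = (-0.718, 0.415, -0.559), v₂ = (-0.354, 0.760, -0.545).
Cross product v₁ × v₂ gives the pole to the plane: n ∝ (-0.199, 0.193, 0.399).
True dip = arccos(n_z / |n|) = arccos(0.8210) = 34.8°.
The horizontal component of n points toward azimuth atan2(n_x, n_y) = 314°, the dip direction.

true dip 35°, dip direction 315°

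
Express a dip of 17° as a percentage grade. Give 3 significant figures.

30.6%

grade % = 100 × tan 17° = 100 × 0.3057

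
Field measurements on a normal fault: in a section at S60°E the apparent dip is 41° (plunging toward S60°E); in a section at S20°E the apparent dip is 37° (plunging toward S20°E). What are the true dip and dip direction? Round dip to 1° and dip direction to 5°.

true dip 41°, dip direction 130°

Represent each trace as a vector plunging at its apparent dip toward its trend (east-north-up frame): v₁ = (0.654, -0.377, -0.656), v₂ = (0.273, -0.750, -0.602).
Cross product v₁ × v₂ gives the pole to the plane: n ∝ (0.265, -0.214, 0.387).
Dip δ = arctan(|n_h|/n_z) = arctan(0.341/0.387) = 41.3°.
Dip direction = atan2(0.265, -0.214) = 129° (azimuth of n's horizontal projection).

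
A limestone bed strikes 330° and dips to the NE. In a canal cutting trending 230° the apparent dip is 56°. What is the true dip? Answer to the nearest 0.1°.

56.4°

β = acute angle between strike 330° and section 230° = 80°.
tan δ = tan α / sin β = tan 56° / sin 80° = 1.4826 / 0.9848 = 1.5054
true dip = arctan 1.5054 = 56.41°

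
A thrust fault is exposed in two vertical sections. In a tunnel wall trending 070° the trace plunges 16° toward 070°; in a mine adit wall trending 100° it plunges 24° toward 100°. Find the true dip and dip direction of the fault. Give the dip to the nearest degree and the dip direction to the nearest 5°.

true dip 26°, dip direction 125°

The two traces are lines in the plane: v₁ = (sin 70°·cos 16°, cos 70°·cos 16°, −sin 16°), v₂ = (sin 100°·cos 24°, cos 100°·cos 24°, −sin 24°).
The plane normal is n = v₁ × v₂ ∝ (0.177, -0.119, 0.439).
Dip δ = arctan(|n_h|/n_z) = arctan(0.214/0.439) = 26.0°.
Dip direction = azimuth of (n_x, n_y) = atan2(0.177, -0.119) = 124°.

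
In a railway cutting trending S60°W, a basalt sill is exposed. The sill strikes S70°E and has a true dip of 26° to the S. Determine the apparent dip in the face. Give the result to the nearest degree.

20°

The section lies 50° from the strike.
tan α = tan 26° × sin 50° = 0.4877 × 0.7660 = 0.3736
α = arctan(0.3736) = 20.49°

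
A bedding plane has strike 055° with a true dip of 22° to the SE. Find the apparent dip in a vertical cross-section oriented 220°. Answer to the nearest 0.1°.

The strike is 055° and the section trends 220°; the acute angle between them is β = 15°.
tan α = tan 22° × sin 15° = 0.4040 × 0.2588 = 0.1046
α = arctan(0.1046) = 5.97°

6.0°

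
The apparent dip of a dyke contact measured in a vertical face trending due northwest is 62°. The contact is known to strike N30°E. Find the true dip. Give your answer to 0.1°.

β = acute angle between strike N30°E and section due northwest = 75°.
tan(true dip) = tan 62° / sin 75° = 1.9471
true dip = arctan 1.9471 = 62.82°

62.8°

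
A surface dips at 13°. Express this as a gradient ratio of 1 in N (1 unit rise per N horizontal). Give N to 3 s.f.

1 : N means tan θ = 1/N, so N = 1/tan 13° = 1/0.2309

1 in 4.33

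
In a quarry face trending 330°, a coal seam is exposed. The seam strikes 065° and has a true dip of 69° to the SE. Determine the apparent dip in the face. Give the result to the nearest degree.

The strike is 065° and the section trends 330°; the acute angle between them is β = 85°.
tan α = tan 69° × sin 85° = 2.6051 × 0.9962 = 2.5952
α = arctan(2.5952) = 68.93°

69°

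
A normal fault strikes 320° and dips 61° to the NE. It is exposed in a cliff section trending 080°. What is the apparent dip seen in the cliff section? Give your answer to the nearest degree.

57°

The section lies 60° from the strike.
tan α = tan 61° × sin 60° = 1.8040 × 0.8660 = 1.5624
apparent dip = arctan 1.5624 = 57.38°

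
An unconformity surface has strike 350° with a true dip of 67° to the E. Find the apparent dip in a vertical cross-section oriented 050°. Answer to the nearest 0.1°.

63.9°

The strike is 350° and the section trends 050°; the acute angle between them is β = 60°.
tan α = tan 67° × sin 60° = 2.3559 × 0.8660 = 2.0402
α = arctan(2.0402) = 63.89°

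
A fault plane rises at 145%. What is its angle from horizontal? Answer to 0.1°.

tan θ = 145/100 = 1.4500
θ = arctan(1.4500) = 55.41°

55.4°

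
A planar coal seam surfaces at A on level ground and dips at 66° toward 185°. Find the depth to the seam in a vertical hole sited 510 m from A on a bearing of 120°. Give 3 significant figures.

The hole lies 65° from the dip direction, so the down-dip offset is 510 × cos 65° = 215.54 m.
Depth = down-dip offset × tan(dip) = 215.54 × tan 66° = 215.54 × 2.2460
Depth = 484.10 m

484 m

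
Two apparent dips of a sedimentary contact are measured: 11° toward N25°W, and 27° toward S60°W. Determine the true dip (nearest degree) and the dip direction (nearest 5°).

true dip 29°, dip direction 265°

Each apparent-dip line lies in the plane. As unit vectors (x east, y north, z up), v₁ plunges 11°→N25°W and v₂ plunges 27°→S60°W.
The plane normal is n = v₁ × v₂ ∝ (-0.489, -0.041, 0.871).
tan δ = √(n_x²+n_y²)/n_z = 0.491/0.871, so δ = 29.4°.
Dip direction = azimuth of (n_x, n_y) = atan2(-0.489, -0.041) = 265°.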